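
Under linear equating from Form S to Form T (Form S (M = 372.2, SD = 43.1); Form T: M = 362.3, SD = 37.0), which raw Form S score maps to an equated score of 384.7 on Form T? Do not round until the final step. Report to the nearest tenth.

398.3

Invert y = (SD_Y/SD_X)(x − M_X) + M_Y:
x = (SD_X/SD_Y)(y − M_Y) + M_X = (43.1/37.0)(384.7 − 362.3) + 372.2
x = 1.164865 × 22.400 + 372.2 = 398.3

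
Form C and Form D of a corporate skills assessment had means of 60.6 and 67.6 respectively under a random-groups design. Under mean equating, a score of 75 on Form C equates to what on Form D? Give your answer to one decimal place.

Mean equating: y = x + (M_Y − M_X) = 75 + (67.6 − 60.6) = 82.0

82.0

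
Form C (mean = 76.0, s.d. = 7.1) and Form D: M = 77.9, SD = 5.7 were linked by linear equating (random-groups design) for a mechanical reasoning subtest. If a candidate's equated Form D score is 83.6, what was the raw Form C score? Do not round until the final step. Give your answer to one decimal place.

Invert y = (SD_Y/SD_X)(x − M_X) + M_Y:
x = (SD_X/SD_Y)(y − M_Y) + M_X = (7.1/5.7)(83.6 − 77.9) + 76.0
x = 1.245614 × 5.700 + 76.0 = 83.1

83.1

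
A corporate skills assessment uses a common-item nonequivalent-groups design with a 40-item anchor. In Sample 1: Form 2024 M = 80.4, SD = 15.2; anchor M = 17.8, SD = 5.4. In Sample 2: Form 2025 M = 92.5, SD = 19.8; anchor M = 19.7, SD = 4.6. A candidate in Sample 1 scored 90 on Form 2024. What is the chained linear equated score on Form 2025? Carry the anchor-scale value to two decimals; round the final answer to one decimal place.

99.0

Form 2024 → anchor (Sample 1): v = (5.4/15.2)(90 − 80.4) + 17.8 = 21.21
anchor → Form 2025 (Sample 2): y = (19.8/4.6)(21.21 − 19.7) + 92.5 = 99.0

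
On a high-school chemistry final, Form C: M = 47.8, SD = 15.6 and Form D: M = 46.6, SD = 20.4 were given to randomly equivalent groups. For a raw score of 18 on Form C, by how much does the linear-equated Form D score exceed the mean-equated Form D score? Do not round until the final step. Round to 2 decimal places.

-9.17

Mean-equated: 18 + (46.6 − 47.8) = 16.80
Linear-equated: (20.4/15.6)(18 − 47.8) + 46.6 = 7.631
Difference = 7.631 − 16.80 = -9.17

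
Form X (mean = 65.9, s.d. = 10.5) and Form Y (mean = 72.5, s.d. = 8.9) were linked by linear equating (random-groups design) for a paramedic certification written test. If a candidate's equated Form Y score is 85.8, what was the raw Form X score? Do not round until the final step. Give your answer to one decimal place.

81.6

Invert y = (SD_Y/SD_X)(x − M_X) + M_Y:
x = (SD_X/SD_Y)(y − M_Y) + M_X = (10.5/8.9)(85.8 − 72.5) + 65.9
x = 1.179775 × 13.300 + 65.9 = 81.6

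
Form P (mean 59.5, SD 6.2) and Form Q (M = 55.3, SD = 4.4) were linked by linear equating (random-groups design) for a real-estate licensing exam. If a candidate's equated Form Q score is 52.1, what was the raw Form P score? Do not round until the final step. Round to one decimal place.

55.0

Invert y = (SD_Y/SD_X)(x − M_X) + M_Y:
x = (SD_X/SD_Y)(y − M_Y) + M_X = (6.2/4.4)(52.1 − 55.3) + 59.5
x = 1.409091 × -3.200 + 59.5 = 55.0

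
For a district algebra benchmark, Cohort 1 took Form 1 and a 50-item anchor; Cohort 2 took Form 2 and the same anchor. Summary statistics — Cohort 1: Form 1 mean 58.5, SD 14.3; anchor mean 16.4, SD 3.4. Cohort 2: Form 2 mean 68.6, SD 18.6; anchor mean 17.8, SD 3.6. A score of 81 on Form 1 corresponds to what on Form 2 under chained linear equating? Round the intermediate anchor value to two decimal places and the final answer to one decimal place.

89.0

Form 1 → anchor (Cohort 1): v = (3.4/14.3)(81 − 58.5) + 16.4 = 21.75
anchor → Form 2 (Cohort 2): y = (18.6/3.6)(21.75 − 17.8) + 68.6 = 89.0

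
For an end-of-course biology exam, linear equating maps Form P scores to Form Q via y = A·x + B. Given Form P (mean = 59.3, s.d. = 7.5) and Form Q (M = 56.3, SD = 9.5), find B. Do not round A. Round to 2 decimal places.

-18.81

A = SD_Y / SD_X = 9.5 / 7.5 = 1.266667
B = M_Y − A·M_X = 56.3 − 1.266667 × 59.3 = -18.81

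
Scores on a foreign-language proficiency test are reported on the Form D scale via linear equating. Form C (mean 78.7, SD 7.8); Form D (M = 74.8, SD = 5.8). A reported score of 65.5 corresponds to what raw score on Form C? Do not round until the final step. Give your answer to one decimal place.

Invert y = (SD_Y/SD_X)(x − M_X) + M_Y:
x = (SD_X/SD_Y)(y − M_Y) + M_X = (7.8/5.8)(65.5 − 74.8) + 78.7
x = 1.344828 × -9.300 + 78.7 = 66.2

66.2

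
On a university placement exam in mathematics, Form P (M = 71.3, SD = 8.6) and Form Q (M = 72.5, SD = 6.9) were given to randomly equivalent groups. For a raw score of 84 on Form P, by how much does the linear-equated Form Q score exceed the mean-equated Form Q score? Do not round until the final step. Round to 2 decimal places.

-2.51

Mean-equated: 84 + (72.5 − 71.3) = 85.20
Linear-equated: (6.9/8.6)(84 − 71.3) + 72.5 = 82.690
Difference = 82.690 − 85.20 = -2.51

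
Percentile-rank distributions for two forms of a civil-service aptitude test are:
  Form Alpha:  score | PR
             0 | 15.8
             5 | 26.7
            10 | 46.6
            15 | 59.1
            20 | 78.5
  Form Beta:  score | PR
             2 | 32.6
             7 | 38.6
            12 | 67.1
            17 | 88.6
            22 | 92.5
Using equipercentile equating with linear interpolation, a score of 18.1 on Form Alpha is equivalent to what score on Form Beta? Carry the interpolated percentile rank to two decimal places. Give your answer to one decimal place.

12.9

PR of 18.1 on Form Alpha: 59.1 + (18.1 − 15)/(20 − 15) × (78.5 − 59.1) = 71.13
On Form Beta, PR 71.13 falls between score 12 (PR 67.1) and 17 (PR 88.6).
Interpolate: 12 + (71.13 − 67.1)/(88.6 − 67.1) × (17 − 12) = 12.9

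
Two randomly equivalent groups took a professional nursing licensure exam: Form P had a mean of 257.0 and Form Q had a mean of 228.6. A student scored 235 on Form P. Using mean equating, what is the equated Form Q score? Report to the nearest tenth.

206.6

Mean equating: y = x + (M_Y − M_X) = 235 + (228.6 − 257.0) = 206.6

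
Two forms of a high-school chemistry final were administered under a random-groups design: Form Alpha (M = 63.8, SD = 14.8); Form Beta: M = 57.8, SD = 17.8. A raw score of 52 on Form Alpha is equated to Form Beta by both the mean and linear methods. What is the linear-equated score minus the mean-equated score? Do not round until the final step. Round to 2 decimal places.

Mean-equated: 52 + (57.8 − 63.8) = 46.00
Linear-equated: (17.8/14.8)(52 − 63.8) + 57.8 = 43.608
Difference = 43.608 − 46.00 = -2.39

-2.39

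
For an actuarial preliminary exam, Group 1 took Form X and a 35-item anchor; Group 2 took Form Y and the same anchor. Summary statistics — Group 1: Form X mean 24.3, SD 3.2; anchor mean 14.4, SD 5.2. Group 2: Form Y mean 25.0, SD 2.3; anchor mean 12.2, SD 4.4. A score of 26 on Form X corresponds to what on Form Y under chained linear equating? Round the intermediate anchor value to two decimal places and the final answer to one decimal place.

27.6

Form X → anchor (Group 1): v = (5.2/3.2)(26 − 24.3) + 14.4 = 17.16
anchor → Form Y (Group 2): y = (2.3/4.4)(17.16 − 12.2) + 25.0 = 27.6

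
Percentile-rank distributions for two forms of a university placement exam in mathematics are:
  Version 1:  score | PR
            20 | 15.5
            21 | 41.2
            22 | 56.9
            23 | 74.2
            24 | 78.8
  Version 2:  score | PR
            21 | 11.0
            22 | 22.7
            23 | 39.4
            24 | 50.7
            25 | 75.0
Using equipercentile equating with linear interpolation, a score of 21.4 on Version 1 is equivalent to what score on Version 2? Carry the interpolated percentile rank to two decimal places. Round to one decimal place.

PR of 21.4 on Version 1: 41.2 + (21.4 − 21)/(22 − 21) × (56.9 − 41.2) = 47.48
On Version 2, PR 47.48 falls between score 23 (PR 39.4) and 24 (PR 50.7).
Interpolate: 23 + (47.48 − 39.4)/(50.7 − 39.4) × (24 − 23) = 23.7

23.7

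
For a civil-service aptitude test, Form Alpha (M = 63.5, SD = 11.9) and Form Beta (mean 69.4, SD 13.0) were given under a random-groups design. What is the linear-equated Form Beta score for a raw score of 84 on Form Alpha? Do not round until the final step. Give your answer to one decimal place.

Linear equating: y = (SD_Y/SD_X)(x − M_X) + M_Y
y = (13.0/11.9)(84 − 63.5) + 69.4
y = 1.092437 × 20.5 + 69.4 = 22.3950 + 69.4 = 91.8

91.8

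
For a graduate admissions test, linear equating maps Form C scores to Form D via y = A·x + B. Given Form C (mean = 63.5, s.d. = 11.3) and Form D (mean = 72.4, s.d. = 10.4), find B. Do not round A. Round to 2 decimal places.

A = SD_Y / SD_X = 10.4 / 11.3 = 0.920354
B = M_Y − A·M_X = 72.4 − 0.920354 × 63.5 = 13.96

13.96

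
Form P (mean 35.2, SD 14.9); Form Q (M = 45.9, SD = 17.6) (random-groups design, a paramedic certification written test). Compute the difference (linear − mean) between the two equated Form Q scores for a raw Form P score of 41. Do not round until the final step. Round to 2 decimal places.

1.05

Mean-equated: 41 + (45.9 − 35.2) = 51.70
Linear-equated: (17.6/14.9)(41 − 35.2) + 45.9 = 52.751
Difference = 52.751 − 51.70 = 1.05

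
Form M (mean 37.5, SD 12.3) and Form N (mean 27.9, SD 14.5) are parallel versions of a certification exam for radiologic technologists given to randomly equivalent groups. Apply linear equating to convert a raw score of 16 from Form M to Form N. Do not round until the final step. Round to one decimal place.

Linear equating: y = (SD_Y/SD_X)(x − M_X) + M_Y
y = (14.5/12.3)(16 − 37.5) + 27.9
y = 1.178862 × -21.5 + 27.9 = -25.3455 + 27.9 = 2.6

2.6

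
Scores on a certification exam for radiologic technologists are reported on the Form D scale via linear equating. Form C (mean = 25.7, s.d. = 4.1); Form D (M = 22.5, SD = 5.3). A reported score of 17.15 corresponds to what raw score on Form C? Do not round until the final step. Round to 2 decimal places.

Invert y = (SD_Y/SD_X)(x − M_X) + M_Y:
x = (SD_X/SD_Y)(y − M_Y) + M_X = (4.1/5.3)(17.15 − 22.5) + 25.7
x = 0.773585 × -5.350 + 25.7 = 21.56

21.56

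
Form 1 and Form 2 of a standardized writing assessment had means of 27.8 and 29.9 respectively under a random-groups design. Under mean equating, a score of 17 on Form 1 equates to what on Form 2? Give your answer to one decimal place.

19.1

Mean equating: y = x + (M_Y − M_X) = 17 + (29.9 − 27.8) = 19.1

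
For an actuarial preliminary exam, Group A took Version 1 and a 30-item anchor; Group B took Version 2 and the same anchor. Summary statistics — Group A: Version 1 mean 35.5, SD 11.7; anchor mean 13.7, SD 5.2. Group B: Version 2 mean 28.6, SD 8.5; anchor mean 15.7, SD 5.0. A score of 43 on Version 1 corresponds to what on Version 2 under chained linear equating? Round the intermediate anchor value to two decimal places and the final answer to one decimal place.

30.9

Version 1 → anchor (Group A): v = (5.2/11.7)(43 − 35.5) + 13.7 = 17.03
anchor → Version 2 (Group B): y = (8.5/5.0)(17.03 − 15.7) + 28.6 = 30.9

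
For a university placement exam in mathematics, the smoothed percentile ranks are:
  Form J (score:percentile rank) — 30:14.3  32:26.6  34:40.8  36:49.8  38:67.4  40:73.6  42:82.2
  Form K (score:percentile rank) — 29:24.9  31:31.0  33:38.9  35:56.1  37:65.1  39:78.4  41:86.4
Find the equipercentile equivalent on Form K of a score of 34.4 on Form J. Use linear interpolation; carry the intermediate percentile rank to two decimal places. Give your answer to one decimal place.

33.4

PR of 34.4 on Form J: 40.8 + (34.4 − 34)/(36 − 34) × (49.8 − 40.8) = 42.60
On Form K, PR 42.60 falls between score 33 (PR 38.9) and 35 (PR 56.1).
Interpolate: 33 + (42.60 − 38.9)/(56.1 − 38.9) × (35 − 33) = 33.4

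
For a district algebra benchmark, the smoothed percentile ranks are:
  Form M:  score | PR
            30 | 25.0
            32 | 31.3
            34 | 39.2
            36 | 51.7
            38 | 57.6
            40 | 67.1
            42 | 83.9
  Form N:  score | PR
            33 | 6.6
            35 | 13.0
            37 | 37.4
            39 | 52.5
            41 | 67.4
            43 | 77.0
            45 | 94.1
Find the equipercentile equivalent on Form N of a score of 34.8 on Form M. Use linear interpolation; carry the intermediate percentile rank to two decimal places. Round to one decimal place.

PR of 34.8 on Form M: 39.2 + (34.8 − 34)/(36 − 34) × (51.7 − 39.2) = 44.20
On Form N, PR 44.20 falls between score 37 (PR 37.4) and 39 (PR 52.5).
Interpolate: 37 + (44.20 − 37.4)/(52.5 − 37.4) × (39 − 37) = 37.9

37.9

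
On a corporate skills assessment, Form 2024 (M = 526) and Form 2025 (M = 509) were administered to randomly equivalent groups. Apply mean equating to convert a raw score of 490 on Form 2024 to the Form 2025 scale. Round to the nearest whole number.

473

Mean equating: y = x + (M_Y − M_X) = 490 + (509 − 526) = 473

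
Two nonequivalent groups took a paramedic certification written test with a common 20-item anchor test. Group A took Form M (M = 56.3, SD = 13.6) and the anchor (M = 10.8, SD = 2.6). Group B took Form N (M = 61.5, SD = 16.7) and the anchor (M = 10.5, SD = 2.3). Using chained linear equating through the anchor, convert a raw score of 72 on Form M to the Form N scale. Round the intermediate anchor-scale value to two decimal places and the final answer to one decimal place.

85.5

Form M → anchor (Group A): v = (2.6/13.6)(72 − 56.3) + 10.8 = 13.80
anchor → Form N (Group B): y = (16.7/2.3)(13.80 − 10.5) + 61.5 = 85.5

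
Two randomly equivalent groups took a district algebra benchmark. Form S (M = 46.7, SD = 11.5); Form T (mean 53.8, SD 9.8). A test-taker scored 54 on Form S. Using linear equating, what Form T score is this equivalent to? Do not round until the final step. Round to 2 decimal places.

60.02

Linear equating: y = (SD_Y/SD_X)(x − M_X) + M_Y
y = (9.8/11.5)(54 − 46.7) + 53.8
y = 0.852174 × 7.3 + 53.8 = 6.2209 + 53.8 = 60.02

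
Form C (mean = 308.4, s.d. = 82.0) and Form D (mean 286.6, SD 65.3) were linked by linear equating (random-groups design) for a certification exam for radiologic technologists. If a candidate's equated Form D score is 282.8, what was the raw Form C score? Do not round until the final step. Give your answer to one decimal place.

Invert y = (SD_Y/SD_X)(x − M_X) + M_Y:
x = (SD_X/SD_Y)(y − M_Y) + M_X = (82.0/65.3)(282.8 − 286.6) + 308.4
x = 1.255743 × -3.800 + 308.4 = 303.6

303.6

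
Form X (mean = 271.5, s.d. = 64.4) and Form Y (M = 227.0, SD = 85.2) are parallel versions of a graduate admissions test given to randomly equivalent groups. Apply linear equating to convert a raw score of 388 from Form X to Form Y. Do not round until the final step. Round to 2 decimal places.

Linear equating: y = (SD_Y/SD_X)(x − M_X) + M_Y
y = (85.2/64.4)(388 − 271.5) + 227.0
y = 1.322981 × 116.5 + 227.0 = 154.1273 + 227.0 = 381.13

381.13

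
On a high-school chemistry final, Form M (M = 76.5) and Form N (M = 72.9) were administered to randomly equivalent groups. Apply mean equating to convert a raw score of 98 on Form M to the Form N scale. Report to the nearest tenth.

Mean equating: y = x + (M_Y − M_X) = 98 + (72.9 − 76.5) = 94.4

94.4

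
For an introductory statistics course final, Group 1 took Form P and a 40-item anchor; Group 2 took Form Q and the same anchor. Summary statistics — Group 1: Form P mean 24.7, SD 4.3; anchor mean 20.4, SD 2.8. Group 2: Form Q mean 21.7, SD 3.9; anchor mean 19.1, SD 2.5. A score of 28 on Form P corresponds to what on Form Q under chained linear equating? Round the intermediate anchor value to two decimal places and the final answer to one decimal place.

Form P → anchor (Group 1): v = (2.8/4.3)(28 − 24.7) + 20.4 = 22.55
anchor → Form Q (Group 2): y = (3.9/2.5)(22.55 − 19.1) + 21.7 = 27.1

27.1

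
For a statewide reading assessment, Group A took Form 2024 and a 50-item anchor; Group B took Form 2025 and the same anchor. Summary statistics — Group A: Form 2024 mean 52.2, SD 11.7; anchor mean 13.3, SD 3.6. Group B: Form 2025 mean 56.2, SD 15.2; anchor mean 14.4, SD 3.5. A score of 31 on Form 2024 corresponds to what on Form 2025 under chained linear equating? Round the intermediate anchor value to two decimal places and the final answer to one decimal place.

Form 2024 → anchor (Group A): v = (3.6/11.7)(31 − 52.2) + 13.3 = 6.78
anchor → Form 2025 (Group B): y = (15.2/3.5)(6.78 − 14.4) + 56.2 = 23.1

23.1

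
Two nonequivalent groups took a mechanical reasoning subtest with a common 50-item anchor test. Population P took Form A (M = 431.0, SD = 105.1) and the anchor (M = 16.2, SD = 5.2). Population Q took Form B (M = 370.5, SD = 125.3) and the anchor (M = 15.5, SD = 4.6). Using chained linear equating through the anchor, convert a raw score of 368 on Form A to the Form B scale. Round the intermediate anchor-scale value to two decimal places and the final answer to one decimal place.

304.6

Form A → anchor (Population P): v = (5.2/105.1)(368 − 431.0) + 16.2 = 13.08
anchor → Form B (Population Q): y = (125.3/4.6)(13.08 − 15.5) + 370.5 = 304.6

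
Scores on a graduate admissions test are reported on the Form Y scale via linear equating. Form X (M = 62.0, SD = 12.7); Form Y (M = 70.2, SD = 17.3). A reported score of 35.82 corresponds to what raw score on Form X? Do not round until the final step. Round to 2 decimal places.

Invert y = (SD_Y/SD_X)(x − M_X) + M_Y:
x = (SD_X/SD_Y)(y − M_Y) + M_X = (12.7/17.3)(35.82 − 70.2) + 62.0
x = 0.734104 × -34.380 + 62.0 = 36.76

36.76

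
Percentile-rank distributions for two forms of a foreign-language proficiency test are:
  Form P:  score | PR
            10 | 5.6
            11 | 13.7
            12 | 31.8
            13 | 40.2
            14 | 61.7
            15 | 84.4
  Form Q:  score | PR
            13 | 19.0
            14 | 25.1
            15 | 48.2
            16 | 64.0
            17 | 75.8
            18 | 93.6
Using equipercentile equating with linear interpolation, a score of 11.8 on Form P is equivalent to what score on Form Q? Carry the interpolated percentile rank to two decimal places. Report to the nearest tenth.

14.1

PR of 11.8 on Form P: 13.7 + (11.8 − 11)/(12 − 11) × (31.8 − 13.7) = 28.18
On Form Q, PR 28.18 falls between score 14 (PR 25.1) and 15 (PR 48.2).
Interpolate: 14 + (28.18 − 25.1)/(48.2 − 25.1) × (15 − 14) = 14.1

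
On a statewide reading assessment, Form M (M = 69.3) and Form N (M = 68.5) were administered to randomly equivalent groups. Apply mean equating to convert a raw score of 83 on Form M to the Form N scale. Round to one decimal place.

Mean equating: y = x + (M_Y − M_X) = 83 + (68.5 − 69.3) = 82.2

82.2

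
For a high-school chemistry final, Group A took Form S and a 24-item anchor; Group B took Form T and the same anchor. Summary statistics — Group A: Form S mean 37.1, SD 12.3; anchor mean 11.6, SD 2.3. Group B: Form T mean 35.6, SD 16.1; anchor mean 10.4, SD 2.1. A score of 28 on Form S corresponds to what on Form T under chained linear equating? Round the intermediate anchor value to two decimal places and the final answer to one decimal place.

31.8

Form S → anchor (Group A): v = (2.3/12.3)(28 − 37.1) + 11.6 = 9.90
anchor → Form T (Group B): y = (16.1/2.1)(9.90 − 10.4) + 35.6 = 31.8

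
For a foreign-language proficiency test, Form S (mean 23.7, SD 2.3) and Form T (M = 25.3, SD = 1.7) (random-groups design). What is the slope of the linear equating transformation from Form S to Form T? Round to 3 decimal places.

0.739

A = SD_Y / SD_X = 1.7 / 2.3 = 0.739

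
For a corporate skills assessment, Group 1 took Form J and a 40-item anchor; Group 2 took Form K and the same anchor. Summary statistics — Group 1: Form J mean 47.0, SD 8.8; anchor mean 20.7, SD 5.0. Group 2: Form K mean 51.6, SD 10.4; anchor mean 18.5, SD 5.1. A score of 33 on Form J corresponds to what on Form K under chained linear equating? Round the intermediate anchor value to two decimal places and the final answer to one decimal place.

Form J → anchor (Group 1): v = (5.0/8.8)(33 − 47.0) + 20.7 = 12.75
anchor → Form K (Group 2): y = (10.4/5.1)(12.75 − 18.5) + 51.6 = 39.9

39.9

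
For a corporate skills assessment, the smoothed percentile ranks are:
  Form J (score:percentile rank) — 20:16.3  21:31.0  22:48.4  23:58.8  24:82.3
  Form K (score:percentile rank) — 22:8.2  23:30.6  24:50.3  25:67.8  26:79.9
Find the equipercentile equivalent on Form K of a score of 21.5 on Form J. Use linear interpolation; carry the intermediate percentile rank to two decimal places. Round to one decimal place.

PR of 21.5 on Form J: 31.0 + (21.5 − 21)/(22 − 21) × (48.4 − 31.0) = 39.70
On Form K, PR 39.70 falls between score 23 (PR 30.6) and 24 (PR 50.3).
Interpolate: 23 + (39.70 − 30.6)/(50.3 − 30.6) × (24 − 23) = 23.5

23.5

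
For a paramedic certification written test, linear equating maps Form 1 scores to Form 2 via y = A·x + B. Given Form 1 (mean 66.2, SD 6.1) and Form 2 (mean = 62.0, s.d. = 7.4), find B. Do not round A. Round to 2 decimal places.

A = SD_Y / SD_X = 7.4 / 6.1 = 1.213115
B = M_Y − A·M_X = 62.0 − 1.213115 × 66.2 = -18.31

-18.31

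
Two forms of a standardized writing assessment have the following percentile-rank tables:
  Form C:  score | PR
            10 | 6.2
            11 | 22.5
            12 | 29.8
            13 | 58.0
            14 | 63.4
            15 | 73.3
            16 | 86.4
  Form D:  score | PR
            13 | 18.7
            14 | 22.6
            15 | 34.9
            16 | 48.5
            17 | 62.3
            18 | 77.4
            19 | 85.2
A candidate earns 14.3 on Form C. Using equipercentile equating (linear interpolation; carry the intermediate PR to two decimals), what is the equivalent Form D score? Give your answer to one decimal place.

17.3

PR of 14.3 on Form C: 63.4 + (14.3 − 14)/(15 − 14) × (73.3 − 63.4) = 66.37
On Form D, PR 66.37 falls between score 17 (PR 62.3) and 18 (PR 77.4).
Interpolate: 17 + (66.37 − 62.3)/(77.4 − 62.3) × (18 − 17) = 17.3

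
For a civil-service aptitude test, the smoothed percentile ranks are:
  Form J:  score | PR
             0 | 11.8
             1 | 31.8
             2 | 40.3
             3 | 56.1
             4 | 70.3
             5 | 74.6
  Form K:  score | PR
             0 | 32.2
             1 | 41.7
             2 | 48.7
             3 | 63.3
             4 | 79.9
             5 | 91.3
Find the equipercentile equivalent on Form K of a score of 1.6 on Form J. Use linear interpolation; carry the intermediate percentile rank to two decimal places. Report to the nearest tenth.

PR of 1.6 on Form J: 31.8 + (1.6 − 1)/(2 − 1) × (40.3 − 31.8) = 36.90
On Form K, PR 36.90 falls between score 0 (PR 32.2) and 1 (PR 41.7).
Interpolate: 0 + (36.90 − 32.2)/(41.7 − 32.2) × (1 − 0) = 0.5

0.5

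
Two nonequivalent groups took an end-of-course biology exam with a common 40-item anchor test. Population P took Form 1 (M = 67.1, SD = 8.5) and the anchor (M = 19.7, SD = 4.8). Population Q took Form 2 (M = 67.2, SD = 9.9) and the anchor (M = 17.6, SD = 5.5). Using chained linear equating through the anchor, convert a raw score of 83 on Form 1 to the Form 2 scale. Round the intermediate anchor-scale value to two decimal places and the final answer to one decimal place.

Form 1 → anchor (Population P): v = (4.8/8.5)(83 − 67.1) + 19.7 = 28.68
anchor → Form 2 (Population Q): y = (9.9/5.5)(28.68 − 17.6) + 67.2 = 87.1

87.1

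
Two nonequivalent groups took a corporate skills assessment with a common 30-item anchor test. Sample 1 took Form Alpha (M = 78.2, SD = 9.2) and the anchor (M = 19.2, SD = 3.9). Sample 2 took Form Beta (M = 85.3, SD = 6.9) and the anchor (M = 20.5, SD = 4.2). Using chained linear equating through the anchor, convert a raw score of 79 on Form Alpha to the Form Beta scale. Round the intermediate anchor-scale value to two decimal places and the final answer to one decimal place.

83.7

Form Alpha → anchor (Sample 1): v = (3.9/9.2)(79 − 78.2) + 19.2 = 19.54
anchor → Form Beta (Sample 2): y = (6.9/4.2)(19.54 − 20.5) + 85.3 = 83.7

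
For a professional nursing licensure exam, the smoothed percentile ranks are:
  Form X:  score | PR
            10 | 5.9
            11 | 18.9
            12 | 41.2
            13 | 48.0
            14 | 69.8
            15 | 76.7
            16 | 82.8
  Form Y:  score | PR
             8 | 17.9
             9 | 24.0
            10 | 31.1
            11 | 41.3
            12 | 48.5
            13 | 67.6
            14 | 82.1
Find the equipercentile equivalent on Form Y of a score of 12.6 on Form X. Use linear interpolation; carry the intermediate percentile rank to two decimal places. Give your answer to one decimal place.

PR of 12.6 on Form X: 41.2 + (12.6 − 12)/(13 − 12) × (48.0 − 41.2) = 45.28
On Form Y, PR 45.28 falls between score 11 (PR 41.3) and 12 (PR 48.5).
Interpolate: 11 + (45.28 − 41.3)/(48.5 − 41.3) × (12 − 11) = 11.6

11.6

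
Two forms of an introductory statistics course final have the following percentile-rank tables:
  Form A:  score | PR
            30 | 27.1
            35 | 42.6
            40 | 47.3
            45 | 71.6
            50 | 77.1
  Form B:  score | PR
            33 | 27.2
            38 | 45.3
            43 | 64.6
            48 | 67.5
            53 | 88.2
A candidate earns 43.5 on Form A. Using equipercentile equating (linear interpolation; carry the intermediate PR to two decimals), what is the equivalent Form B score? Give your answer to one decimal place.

42.9

PR of 43.5 on Form A: 47.3 + (43.5 − 40)/(45 − 40) × (71.6 − 47.3) = 64.31
On Form B, PR 64.31 falls between score 38 (PR 45.3) and 43 (PR 64.6).
Interpolate: 38 + (64.31 − 45.3)/(64.6 − 45.3) × (43 − 38) = 42.9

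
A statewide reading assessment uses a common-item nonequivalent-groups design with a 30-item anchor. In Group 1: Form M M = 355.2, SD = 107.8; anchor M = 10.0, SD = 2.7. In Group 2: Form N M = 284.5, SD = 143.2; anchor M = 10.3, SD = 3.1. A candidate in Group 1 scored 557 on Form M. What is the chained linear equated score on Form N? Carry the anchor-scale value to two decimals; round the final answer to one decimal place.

Form M → anchor (Group 1): v = (2.7/107.8)(557 − 355.2) + 10.0 = 15.05
anchor → Form N (Group 2): y = (143.2/3.1)(15.05 − 10.3) + 284.5 = 503.9

503.9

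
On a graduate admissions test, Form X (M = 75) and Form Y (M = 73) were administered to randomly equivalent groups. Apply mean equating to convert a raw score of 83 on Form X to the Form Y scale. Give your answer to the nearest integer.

Mean equating: y = x + (M_Y − M_X) = 83 + (73 − 75) = 81

81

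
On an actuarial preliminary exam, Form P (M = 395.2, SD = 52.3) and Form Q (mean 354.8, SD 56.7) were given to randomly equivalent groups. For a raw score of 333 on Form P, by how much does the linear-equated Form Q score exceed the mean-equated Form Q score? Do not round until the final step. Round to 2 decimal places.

Mean-equated: 333 + (354.8 − 395.2) = 292.60
Linear-equated: (56.7/52.3)(333 − 395.2) + 354.8 = 287.367
Difference = 287.367 − 292.60 = -5.23

-5.23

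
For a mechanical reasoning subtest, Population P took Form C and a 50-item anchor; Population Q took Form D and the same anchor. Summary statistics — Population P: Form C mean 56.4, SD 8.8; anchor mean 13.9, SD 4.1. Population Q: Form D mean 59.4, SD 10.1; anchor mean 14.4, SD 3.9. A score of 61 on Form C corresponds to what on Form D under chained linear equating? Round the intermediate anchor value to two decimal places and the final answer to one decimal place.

63.6

Form C → anchor (Population P): v = (4.1/8.8)(61 − 56.4) + 13.9 = 16.04
anchor → Form D (Population Q): y = (10.1/3.9)(16.04 − 14.4) + 59.4 = 63.6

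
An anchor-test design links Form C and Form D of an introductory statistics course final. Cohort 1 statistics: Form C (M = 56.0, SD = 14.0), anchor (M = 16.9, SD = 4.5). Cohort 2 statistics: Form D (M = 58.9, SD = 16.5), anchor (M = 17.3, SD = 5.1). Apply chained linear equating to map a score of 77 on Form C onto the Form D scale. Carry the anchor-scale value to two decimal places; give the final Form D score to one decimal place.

Form C → anchor (Cohort 1): v = (4.5/14.0)(77 − 56.0) + 16.9 = 23.65
anchor → Form D (Cohort 2): y = (16.5/5.1)(23.65 − 17.3) + 58.9 = 79.4

79.4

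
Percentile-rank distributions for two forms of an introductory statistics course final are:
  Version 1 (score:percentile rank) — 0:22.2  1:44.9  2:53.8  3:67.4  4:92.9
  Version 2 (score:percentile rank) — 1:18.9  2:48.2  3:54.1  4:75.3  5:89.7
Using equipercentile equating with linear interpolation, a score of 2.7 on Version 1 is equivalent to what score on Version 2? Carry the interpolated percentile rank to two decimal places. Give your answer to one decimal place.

3.4

PR of 2.7 on Version 1: 53.8 + (2.7 − 2)/(3 − 2) × (67.4 − 53.8) = 63.32
On Version 2, PR 63.32 falls between score 3 (PR 54.1) and 4 (PR 75.3).
Interpolate: 3 + (63.32 − 54.1)/(75.3 − 54.1) × (4 − 3) = 3.4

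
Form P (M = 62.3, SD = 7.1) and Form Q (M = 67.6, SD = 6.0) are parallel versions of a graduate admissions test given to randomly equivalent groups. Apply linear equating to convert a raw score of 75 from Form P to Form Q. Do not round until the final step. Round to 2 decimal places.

78.33

Linear equating: y = (SD_Y/SD_X)(x − M_X) + M_Y
y = (6.0/7.1)(75 − 62.3) + 67.6
y = 0.845070 × 12.7 + 67.6 = 10.7324 + 67.6 = 78.33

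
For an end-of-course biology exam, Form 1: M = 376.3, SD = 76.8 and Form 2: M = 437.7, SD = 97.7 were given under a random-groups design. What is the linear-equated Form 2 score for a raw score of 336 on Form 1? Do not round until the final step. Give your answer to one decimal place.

Linear equating: y = (SD_Y/SD_X)(x − M_X) + M_Y
y = (97.7/76.8)(336 − 376.3) + 437.7
y = 1.272135 × -40.3 + 437.7 = -51.2671 + 437.7 = 386.4

386.4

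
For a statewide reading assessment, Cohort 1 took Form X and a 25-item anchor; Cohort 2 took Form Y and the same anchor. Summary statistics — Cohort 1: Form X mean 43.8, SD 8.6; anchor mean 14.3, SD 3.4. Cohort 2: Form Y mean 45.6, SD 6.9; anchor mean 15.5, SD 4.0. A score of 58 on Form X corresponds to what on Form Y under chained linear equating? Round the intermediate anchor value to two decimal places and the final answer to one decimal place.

Form X → anchor (Cohort 1): v = (3.4/8.6)(58 − 43.8) + 14.3 = 19.91
anchor → Form Y (Cohort 2): y = (6.9/4.0)(19.91 − 15.5) + 45.6 = 53.2

53.2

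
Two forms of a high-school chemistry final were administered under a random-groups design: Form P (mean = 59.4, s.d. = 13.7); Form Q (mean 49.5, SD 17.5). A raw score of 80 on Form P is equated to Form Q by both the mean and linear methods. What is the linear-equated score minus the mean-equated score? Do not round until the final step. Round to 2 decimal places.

5.71

Mean-equated: 80 + (49.5 − 59.4) = 70.10
Linear-equated: (17.5/13.7)(80 − 59.4) + 49.5 = 75.814
Difference = 75.814 − 70.10 = 5.71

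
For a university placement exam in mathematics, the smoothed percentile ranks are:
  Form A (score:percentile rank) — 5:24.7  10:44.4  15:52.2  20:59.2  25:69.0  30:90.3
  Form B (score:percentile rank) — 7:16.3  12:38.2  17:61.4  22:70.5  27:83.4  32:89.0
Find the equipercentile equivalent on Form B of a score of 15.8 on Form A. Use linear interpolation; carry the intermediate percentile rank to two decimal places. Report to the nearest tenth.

PR of 15.8 on Form A: 52.2 + (15.8 − 15)/(20 − 15) × (59.2 − 52.2) = 53.32
On Form B, PR 53.32 falls between score 12 (PR 38.2) and 17 (PR 61.4).
Interpolate: 12 + (53.32 − 38.2)/(61.4 − 38.2) × (17 − 12) = 15.3

15.3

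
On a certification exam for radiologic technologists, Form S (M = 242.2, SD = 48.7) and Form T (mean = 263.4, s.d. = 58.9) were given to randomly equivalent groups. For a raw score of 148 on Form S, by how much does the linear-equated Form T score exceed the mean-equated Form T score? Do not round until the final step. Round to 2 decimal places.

Mean-equated: 148 + (263.4 − 242.2) = 169.20
Linear-equated: (58.9/48.7)(148 − 242.2) + 263.4 = 149.470
Difference = 149.470 − 169.20 = -19.73

-19.73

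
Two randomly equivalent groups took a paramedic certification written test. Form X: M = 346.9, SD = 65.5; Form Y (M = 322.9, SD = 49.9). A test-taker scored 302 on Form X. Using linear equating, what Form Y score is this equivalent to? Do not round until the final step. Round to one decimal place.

288.7

Linear equating: y = (SD_Y/SD_X)(x − M_X) + M_Y
y = (49.9/65.5)(302 − 346.9) + 322.9
y = 0.761832 × -44.9 + 322.9 = -34.2063 + 322.9 = 288.7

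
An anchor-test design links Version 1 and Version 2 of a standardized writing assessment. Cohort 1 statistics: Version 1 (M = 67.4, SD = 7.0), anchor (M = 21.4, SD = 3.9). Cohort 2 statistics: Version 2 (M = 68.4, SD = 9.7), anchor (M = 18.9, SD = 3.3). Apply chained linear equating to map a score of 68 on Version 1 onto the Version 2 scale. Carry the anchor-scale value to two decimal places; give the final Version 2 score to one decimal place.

76.7

Version 1 → anchor (Cohort 1): v = (3.9/7.0)(68 − 67.4) + 21.4 = 21.73
anchor → Version 2 (Cohort 2): y = (9.7/3.3)(21.73 − 18.9) + 68.4 = 76.7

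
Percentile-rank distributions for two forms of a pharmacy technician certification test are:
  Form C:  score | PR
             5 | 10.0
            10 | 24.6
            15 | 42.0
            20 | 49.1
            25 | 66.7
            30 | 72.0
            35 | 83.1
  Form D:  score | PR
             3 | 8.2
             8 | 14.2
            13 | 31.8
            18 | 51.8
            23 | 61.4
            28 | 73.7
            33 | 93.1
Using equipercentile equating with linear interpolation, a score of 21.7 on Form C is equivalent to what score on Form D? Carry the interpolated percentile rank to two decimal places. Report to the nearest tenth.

PR of 21.7 on Form C: 49.1 + (21.7 − 20)/(25 − 20) × (66.7 − 49.1) = 55.08
On Form D, PR 55.08 falls between score 18 (PR 51.8) and 23 (PR 61.4).
Interpolate: 18 + (55.08 − 51.8)/(61.4 − 51.8) × (23 − 18) = 19.7

19.7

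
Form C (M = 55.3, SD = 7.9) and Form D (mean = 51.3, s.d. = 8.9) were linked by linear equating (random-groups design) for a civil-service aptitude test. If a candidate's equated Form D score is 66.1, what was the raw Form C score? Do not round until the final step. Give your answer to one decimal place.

Invert y = (SD_Y/SD_X)(x − M_X) + M_Y:
x = (SD_X/SD_Y)(y − M_Y) + M_X = (7.9/8.9)(66.1 − 51.3) + 55.3
x = 0.887640 × 14.800 + 55.3 = 68.4

68.4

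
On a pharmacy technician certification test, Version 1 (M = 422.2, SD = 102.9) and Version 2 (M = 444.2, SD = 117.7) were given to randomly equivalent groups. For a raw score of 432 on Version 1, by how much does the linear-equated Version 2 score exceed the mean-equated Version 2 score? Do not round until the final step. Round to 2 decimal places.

1.41

Mean-equated: 432 + (444.2 − 422.2) = 454.00
Linear-equated: (117.7/102.9)(432 − 422.2) + 444.2 = 455.410
Difference = 455.410 − 454.00 = 1.41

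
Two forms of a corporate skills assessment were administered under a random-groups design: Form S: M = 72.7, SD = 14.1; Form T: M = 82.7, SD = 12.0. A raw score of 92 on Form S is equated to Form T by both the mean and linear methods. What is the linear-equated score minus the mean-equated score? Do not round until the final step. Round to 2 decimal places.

-2.87

Mean-equated: 92 + (82.7 − 72.7) = 102.00
Linear-equated: (12.0/14.1)(92 − 72.7) + 82.7 = 99.126
Difference = 99.126 − 102.00 = -2.87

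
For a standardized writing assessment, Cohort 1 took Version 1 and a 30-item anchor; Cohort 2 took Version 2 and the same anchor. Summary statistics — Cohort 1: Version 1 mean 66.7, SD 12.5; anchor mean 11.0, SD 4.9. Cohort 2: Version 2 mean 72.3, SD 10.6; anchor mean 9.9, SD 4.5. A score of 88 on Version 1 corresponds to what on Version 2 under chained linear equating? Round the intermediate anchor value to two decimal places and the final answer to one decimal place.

Version 1 → anchor (Cohort 1): v = (4.9/12.5)(88 − 66.7) + 11.0 = 19.35
anchor → Version 2 (Cohort 2): y = (10.6/4.5)(19.35 − 9.9) + 72.3 = 94.6

94.6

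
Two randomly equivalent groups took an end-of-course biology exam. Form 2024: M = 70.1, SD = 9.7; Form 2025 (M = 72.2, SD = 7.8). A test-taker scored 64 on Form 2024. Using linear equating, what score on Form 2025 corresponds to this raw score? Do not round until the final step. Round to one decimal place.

67.3

Linear equating: y = (SD_Y/SD_X)(x − M_X) + M_Y
y = (7.8/9.7)(64 − 70.1) + 72.2
y = 0.804124 × -6.1 + 72.2 = -4.9052 + 72.2 = 67.3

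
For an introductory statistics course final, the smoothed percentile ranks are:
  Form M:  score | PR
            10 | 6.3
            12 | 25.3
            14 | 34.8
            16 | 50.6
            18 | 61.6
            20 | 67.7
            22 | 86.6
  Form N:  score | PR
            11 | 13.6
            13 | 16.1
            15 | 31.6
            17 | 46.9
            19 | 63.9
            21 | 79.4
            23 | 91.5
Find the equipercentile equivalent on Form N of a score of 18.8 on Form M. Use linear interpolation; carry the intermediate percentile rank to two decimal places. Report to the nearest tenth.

PR of 18.8 on Form M: 61.6 + (18.8 − 18)/(20 − 18) × (67.7 − 61.6) = 64.04
On Form N, PR 64.04 falls between score 19 (PR 63.9) and 21 (PR 79.4).
Interpolate: 19 + (64.04 − 63.9)/(79.4 − 63.9) × (21 − 19) = 19.0

19.0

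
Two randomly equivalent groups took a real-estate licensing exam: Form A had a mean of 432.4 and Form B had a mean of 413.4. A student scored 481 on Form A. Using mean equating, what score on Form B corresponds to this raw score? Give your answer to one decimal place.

462.0

Mean equating: y = x + (M_Y − M_X) = 481 + (413.4 − 432.4) = 462.0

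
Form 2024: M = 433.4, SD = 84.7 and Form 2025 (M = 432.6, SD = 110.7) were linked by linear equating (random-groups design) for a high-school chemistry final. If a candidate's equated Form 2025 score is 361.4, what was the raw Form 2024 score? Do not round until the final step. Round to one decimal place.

Invert y = (SD_Y/SD_X)(x − M_X) + M_Y:
x = (SD_X/SD_Y)(y − M_Y) + M_X = (84.7/110.7)(361.4 − 432.6) + 433.4
x = 0.765131 × -71.200 + 433.4 = 378.9

378.9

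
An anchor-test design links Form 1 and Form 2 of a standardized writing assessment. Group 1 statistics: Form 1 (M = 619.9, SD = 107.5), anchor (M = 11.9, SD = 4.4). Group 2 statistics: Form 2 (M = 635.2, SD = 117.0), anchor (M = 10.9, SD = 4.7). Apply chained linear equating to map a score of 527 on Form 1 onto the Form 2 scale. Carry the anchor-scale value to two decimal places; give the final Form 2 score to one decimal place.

Form 1 → anchor (Group 1): v = (4.4/107.5)(527 − 619.9) + 11.9 = 8.10
anchor → Form 2 (Group 2): y = (117.0/4.7)(8.10 − 10.9) + 635.2 = 565.5

565.5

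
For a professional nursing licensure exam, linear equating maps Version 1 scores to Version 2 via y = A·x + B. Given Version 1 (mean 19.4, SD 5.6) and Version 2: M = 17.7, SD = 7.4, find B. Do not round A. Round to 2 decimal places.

A = SD_Y / SD_X = 7.4 / 5.6 = 1.321429
B = M_Y − A·M_X = 17.7 − 1.321429 × 19.4 = -7.94

-7.94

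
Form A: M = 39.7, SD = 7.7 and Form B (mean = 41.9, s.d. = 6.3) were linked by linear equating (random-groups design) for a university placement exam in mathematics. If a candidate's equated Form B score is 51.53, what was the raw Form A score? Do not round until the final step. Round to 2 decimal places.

Invert y = (SD_Y/SD_X)(x − M_X) + M_Y:
x = (SD_X/SD_Y)(y − M_Y) + M_X = (7.7/6.3)(51.53 − 41.9) + 39.7
x = 1.222222 × 9.630 + 39.7 = 51.47

51.47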